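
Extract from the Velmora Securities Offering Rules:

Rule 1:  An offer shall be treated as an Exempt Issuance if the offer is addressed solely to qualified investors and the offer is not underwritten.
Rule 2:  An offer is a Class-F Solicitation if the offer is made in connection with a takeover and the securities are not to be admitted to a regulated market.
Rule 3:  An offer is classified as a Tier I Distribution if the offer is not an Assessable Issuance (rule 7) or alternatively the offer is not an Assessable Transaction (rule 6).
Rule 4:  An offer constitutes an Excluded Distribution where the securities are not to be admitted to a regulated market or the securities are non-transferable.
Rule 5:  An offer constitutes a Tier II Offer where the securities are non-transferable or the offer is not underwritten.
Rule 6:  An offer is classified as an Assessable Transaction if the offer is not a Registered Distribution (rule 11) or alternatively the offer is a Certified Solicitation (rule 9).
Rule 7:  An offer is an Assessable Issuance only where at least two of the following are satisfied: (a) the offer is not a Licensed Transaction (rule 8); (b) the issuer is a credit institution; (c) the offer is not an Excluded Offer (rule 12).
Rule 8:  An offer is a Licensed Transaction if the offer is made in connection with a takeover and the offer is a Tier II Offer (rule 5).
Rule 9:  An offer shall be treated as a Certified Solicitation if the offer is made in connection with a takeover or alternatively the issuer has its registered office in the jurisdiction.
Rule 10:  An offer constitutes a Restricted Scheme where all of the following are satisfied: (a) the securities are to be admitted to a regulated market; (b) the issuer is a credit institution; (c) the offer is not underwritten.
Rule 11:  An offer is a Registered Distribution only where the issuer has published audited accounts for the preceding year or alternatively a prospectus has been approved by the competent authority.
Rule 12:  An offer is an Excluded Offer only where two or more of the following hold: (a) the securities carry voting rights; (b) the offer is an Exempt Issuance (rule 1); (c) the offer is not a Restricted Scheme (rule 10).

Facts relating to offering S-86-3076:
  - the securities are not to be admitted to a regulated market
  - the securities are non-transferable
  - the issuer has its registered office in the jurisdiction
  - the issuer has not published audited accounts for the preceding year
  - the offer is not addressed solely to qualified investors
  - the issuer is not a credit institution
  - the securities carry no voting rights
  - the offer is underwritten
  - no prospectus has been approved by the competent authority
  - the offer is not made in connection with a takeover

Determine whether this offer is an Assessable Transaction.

Yes

Under rule 11: the issuer has published audited accounts for the preceding year? no; or a prospectus has been approved by the competent authority? no. So the offer is not a Registered Distribution.
Under rule 9: the offer is made in connection with a takeover? no; or the issuer has its registered office in the jurisdiction? yes. So the offer is a Certified Solicitation.
Under rule 6: not a Registered Distribution (rule 11)? yes; or Certified Solicitation (rule 9)? yes. So the offer is an Assessable Transaction.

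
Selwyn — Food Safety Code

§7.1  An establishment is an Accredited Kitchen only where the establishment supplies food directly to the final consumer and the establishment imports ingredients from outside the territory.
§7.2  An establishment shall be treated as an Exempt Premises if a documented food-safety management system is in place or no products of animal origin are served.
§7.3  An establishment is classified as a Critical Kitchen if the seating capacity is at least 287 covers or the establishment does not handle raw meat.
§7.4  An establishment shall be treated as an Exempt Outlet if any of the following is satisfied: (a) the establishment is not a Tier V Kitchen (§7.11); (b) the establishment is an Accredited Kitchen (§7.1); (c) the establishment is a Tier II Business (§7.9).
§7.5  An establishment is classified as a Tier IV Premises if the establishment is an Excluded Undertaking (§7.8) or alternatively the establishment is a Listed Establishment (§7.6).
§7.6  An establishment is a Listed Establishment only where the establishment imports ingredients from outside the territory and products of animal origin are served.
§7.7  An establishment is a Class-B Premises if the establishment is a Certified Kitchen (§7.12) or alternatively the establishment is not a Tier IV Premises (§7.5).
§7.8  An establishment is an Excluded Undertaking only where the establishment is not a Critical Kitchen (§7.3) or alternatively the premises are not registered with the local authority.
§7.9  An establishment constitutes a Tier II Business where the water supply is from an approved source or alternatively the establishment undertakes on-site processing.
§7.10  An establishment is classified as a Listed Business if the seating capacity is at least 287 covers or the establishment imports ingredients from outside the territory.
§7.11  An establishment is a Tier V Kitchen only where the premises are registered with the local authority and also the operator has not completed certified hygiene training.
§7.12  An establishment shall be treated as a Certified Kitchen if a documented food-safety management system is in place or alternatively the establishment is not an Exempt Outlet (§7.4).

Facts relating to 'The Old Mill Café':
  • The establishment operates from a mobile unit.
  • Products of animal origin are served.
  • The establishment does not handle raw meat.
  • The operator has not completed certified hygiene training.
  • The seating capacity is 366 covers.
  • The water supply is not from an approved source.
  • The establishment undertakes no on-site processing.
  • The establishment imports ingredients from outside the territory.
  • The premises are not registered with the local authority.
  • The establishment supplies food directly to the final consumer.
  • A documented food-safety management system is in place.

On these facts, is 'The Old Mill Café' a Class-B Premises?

§7.11 — Tier V Kitchen: [the premises are registered with the local authority? no] AND [the operator has not completed certified hygiene training? yes] → not satisfied.
§7.1 — Accredited Kitchen: [the establishment supplies food directly to the final consumer? yes] AND [the establishment imports ingredients from outside the territory? yes] → satisfied.
§7.9 — Tier II Business: [the water supply is from an approved source? no] OR [the establishment undertakes on-site processing? no] → not satisfied.
§7.4 — Exempt Outlet: [not a Tier V Kitchen (§7.11)? yes] OR [Accredited Kitchen (§7.1)? yes] OR [Tier II Business (§7.9)? no] → satisfied.
§7.12 — Certified Kitchen: [a documented food-safety management system is in place? yes] OR [not an Exempt Outlet (§7.4)? no] → satisfied.
§7.3 — Critical Kitchen: [seating capacity: 366 covers ≥ 287 covers? yes] OR [the establishment does not handle raw meat? yes] → satisfied.
§7.8 — Excluded Undertaking: [not a Critical Kitchen (§7.3)? no] OR [the premises are not registered with the local authority? yes] → satisfied.
§7.6 — Listed Establishment: [the establishment imports ingredients from outside the territory? yes] AND [products of animal origin are served? yes] → satisfied.
§7.5 — Tier IV Premises: [Excluded Undertaking (§7.8)? yes] OR [Listed Establishment (§7.6)? yes] → satisfied.
§7.7 — Class-B Premises: [Certified Kitchen (§7.12)? yes] OR [not a Tier IV Premises (§7.5)? no] → satisfied.

Yes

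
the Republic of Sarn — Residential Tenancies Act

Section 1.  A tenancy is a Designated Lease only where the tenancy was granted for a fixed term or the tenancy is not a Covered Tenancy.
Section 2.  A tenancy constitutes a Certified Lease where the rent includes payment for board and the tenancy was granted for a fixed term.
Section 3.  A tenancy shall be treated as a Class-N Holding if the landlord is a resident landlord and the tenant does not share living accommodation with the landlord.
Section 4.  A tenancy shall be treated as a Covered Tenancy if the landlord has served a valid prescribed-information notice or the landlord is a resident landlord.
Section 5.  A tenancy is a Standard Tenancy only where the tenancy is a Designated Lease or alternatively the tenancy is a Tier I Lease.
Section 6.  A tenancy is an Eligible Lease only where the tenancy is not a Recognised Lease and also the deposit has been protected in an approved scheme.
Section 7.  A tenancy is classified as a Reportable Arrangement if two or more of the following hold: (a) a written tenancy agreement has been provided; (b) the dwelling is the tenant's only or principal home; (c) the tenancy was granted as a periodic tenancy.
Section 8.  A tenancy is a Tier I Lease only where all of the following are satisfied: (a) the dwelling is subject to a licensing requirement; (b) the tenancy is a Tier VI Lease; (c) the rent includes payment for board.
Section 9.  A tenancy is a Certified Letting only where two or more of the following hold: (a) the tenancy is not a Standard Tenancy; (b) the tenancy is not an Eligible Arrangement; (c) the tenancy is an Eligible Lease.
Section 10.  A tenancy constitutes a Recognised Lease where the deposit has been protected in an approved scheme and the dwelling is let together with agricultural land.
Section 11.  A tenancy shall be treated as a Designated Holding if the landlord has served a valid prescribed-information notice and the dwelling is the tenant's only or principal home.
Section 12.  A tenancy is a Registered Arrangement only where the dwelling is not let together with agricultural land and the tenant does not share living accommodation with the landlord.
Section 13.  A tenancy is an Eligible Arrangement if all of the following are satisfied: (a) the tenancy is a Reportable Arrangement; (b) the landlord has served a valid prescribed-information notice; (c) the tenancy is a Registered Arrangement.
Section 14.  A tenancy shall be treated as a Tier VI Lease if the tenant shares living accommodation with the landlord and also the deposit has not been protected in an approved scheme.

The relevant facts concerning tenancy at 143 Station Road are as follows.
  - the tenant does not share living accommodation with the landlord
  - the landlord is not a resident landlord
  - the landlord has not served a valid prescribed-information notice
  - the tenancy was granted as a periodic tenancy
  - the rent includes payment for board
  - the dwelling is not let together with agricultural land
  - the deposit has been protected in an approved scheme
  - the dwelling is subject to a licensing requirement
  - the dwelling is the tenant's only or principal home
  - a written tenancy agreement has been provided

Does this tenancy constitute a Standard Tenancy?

Yes

section 4 — Covered Tenancy: [the landlord has served a valid prescribed-information notice? no] OR [the landlord is a resident landlord? no] → not satisfied.
section 1 — Designated Lease: [the tenancy was granted for a fixed term? no] OR [not a Covered Tenancy (section 4)? yes] → satisfied.
section 14 — Tier VI Lease: [the tenant shares living accommodation with the landlord? no] AND [the deposit has not been protected in an approved scheme? no] → not satisfied.
section 8 — Tier I Lease: [the dwelling is subject to a licensing requirement? yes] AND [Tier VI Lease (section 14)? no] AND [the rent includes payment for board? yes] → not satisfied.
section 5 — Standard Tenancy: [Designated Lease (section 1)? yes] OR [Tier I Lease (section 8)? no] → satisfied.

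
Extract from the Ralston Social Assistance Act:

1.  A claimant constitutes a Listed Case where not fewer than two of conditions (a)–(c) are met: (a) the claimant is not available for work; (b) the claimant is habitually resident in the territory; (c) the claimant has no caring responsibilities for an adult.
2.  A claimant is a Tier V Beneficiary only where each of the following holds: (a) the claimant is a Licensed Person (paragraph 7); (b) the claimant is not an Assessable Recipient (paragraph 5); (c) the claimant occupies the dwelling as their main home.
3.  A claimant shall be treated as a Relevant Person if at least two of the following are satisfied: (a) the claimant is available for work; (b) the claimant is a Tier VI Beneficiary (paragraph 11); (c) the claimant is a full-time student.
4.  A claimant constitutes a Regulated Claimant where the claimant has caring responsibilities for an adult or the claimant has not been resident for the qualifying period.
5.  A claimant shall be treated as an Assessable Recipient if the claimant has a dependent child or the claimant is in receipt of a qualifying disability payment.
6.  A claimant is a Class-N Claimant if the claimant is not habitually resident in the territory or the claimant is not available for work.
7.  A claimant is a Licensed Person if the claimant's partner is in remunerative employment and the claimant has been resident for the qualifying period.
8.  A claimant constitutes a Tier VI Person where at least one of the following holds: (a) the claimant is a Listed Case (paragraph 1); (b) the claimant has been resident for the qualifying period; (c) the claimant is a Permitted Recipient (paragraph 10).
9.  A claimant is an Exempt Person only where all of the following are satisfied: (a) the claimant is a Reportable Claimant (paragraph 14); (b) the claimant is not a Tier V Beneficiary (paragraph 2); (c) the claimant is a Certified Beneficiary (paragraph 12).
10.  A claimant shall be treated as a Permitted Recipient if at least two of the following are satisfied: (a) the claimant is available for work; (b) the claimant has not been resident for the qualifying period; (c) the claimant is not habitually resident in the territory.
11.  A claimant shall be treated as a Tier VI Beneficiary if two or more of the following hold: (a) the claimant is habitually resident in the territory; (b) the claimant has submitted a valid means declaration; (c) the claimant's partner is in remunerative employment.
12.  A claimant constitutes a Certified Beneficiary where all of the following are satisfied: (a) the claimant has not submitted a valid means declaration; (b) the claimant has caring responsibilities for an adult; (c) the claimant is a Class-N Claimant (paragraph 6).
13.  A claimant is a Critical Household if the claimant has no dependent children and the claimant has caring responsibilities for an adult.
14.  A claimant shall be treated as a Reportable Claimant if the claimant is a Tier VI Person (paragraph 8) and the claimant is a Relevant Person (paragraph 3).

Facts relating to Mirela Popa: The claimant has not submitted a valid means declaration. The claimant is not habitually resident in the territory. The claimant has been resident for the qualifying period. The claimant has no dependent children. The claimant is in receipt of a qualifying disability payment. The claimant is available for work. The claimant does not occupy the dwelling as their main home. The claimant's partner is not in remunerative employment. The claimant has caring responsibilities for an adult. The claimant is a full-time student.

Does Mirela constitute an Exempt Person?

paragraph 1 — Listed Case: the claimant is not available for work? no; the claimant is habitually resident in the territory? no; the claimant has no caring responsibilities for an adult? no — 0 of 3 hold (need ≥2) → not satisfied.
paragraph 10 — Permitted Recipient: the claimant is available for work? yes; the claimant has not been resident for the qualifying period? no; the claimant is not habitually resident in the territory? yes — 2 of 3 hold (need ≥2) → satisfied.
paragraph 8 — Tier VI Person: [Listed Case (paragraph 1)? no] OR [the claimant has been resident for the qualifying period? yes] OR [Permitted Recipient (paragraph 10)? yes] → satisfied.
paragraph 11 — Tier VI Beneficiary: the claimant is habitually resident in the territory? no; the claimant has submitted a valid means declaration? no; the claimant's partner is in remunerative employment? no — 0 of 3 hold (need ≥2) → not satisfied.
paragraph 3 — Relevant Person: the claimant is available for work? yes; Tier VI Beneficiary (paragraph 11)? no; the claimant is a full-time student? yes — 2 of 3 hold (need ≥2) → satisfied.
paragraph 14 — Reportable Claimant: [Tier VI Person (paragraph 8)? yes] AND [Relevant Person (paragraph 3)? yes] → satisfied.
paragraph 7 — Licensed Person: [the claimant's partner is in remunerative employment? no] AND [the claimant has been resident for the qualifying period? yes] → not satisfied.
paragraph 5 — Assessable Recipient: [the claimant has a dependent child? no] OR [the claimant is in receipt of a qualifying disability payment? yes] → satisfied.
paragraph 2 — Tier V Beneficiary: [Licensed Person (paragraph 7)? no] AND [not an Assessable Recipient (paragraph 5)? no] AND [the claimant occupies the dwelling as their main home? no] → not satisfied.
paragraph 6 — Class-N Claimant: [the claimant is not habitually resident in the territory? yes] OR [the claimant is not available for work? no] → satisfied.
paragraph 12 — Certified Beneficiary: [the claimant has not submitted a valid means declaration? yes] AND [the claimant has caring responsibilities for an adult? yes] AND [Class-N Claimant (paragraph 6)? yes] → satisfied.
paragraph 9 — Exempt Person: [Reportable Claimant (paragraph 14)? yes] AND [not a Tier V Beneficiary (paragraph 2)? yes] AND [Certified Beneficiary (paragraph 12)? yes] → satisfied.

Yes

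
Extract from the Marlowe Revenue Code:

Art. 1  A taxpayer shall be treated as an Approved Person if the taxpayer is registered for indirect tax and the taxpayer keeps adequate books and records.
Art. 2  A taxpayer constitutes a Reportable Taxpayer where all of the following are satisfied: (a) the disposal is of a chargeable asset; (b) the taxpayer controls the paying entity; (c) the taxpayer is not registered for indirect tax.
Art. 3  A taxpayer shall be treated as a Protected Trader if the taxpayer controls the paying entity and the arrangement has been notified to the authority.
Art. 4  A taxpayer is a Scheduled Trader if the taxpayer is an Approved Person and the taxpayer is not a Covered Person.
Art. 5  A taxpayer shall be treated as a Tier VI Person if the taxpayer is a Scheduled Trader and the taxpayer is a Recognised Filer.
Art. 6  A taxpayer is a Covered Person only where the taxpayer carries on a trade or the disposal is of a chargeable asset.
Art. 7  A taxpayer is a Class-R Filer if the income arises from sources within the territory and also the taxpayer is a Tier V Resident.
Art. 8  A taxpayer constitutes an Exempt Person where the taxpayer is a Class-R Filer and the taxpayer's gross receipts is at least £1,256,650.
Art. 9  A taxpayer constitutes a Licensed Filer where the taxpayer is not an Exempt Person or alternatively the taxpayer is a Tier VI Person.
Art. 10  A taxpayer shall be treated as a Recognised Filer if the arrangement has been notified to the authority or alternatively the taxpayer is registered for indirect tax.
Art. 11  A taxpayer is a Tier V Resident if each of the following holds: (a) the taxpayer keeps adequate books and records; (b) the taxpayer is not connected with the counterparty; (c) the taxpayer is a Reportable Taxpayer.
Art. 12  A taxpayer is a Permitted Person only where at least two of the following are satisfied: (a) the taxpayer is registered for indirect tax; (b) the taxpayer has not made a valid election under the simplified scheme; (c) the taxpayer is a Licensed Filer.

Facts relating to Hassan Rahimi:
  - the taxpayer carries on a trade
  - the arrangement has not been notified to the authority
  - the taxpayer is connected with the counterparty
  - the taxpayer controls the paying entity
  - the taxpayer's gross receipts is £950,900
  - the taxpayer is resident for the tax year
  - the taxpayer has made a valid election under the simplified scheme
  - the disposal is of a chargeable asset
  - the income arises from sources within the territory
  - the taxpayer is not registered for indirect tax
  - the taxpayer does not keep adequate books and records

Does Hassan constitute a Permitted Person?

article 2 — Reportable Taxpayer: [the disposal is of a chargeable asset? yes] AND [the taxpayer controls the paying entity? yes] AND [the taxpayer is not registered for indirect tax? yes] → satisfied.
article 11 — Tier V Resident: [the taxpayer keeps adequate books and records? no] AND [the taxpayer is not connected with the counterparty? no] AND [Reportable Taxpayer (article 2)? yes] → not satisfied.
article 7 — Class-R Filer: [the income arises from sources within the territory? yes] AND [Tier V Resident (article 11)? no] → not satisfied.
article 8 — Exempt Person: [Class-R Filer (article 7)? no] AND [taxpayer's gross receipts: £950,900 ≥ £1,256,650? no] → not satisfied.
article 1 — Approved Person: [the taxpayer is registered for indirect tax? no] AND [the taxpayer keeps adequate books and records? no] → not satisfied.
article 6 — Covered Person: [the taxpayer carries on a trade? yes] OR [the disposal is of a chargeable asset? yes] → satisfied.
article 4 — Scheduled Trader: [Approved Person (article 1)? no] AND [not a Covered Person (article 6)? no] → not satisfied.
article 10 — Recognised Filer: [the arrangement has been notified to the authority? no] OR [the taxpayer is registered for indirect tax? no] → not satisfied.
article 5 — Tier VI Person: [Scheduled Trader (article 4)? no] AND [Recognised Filer (article 10)? no] → not satisfied.
article 9 — Licensed Filer: [not an Exempt Person (article 8)? yes] OR [Tier VI Person (article 5)? no] → satisfied.
article 12 — Permitted Person: the taxpayer is registered for indirect tax? no; the taxpayer has not made a valid election under the simplified scheme? no; Licensed Filer (article 9)? yes — 1 of 3 hold (need ≥2) → not satisfied.

No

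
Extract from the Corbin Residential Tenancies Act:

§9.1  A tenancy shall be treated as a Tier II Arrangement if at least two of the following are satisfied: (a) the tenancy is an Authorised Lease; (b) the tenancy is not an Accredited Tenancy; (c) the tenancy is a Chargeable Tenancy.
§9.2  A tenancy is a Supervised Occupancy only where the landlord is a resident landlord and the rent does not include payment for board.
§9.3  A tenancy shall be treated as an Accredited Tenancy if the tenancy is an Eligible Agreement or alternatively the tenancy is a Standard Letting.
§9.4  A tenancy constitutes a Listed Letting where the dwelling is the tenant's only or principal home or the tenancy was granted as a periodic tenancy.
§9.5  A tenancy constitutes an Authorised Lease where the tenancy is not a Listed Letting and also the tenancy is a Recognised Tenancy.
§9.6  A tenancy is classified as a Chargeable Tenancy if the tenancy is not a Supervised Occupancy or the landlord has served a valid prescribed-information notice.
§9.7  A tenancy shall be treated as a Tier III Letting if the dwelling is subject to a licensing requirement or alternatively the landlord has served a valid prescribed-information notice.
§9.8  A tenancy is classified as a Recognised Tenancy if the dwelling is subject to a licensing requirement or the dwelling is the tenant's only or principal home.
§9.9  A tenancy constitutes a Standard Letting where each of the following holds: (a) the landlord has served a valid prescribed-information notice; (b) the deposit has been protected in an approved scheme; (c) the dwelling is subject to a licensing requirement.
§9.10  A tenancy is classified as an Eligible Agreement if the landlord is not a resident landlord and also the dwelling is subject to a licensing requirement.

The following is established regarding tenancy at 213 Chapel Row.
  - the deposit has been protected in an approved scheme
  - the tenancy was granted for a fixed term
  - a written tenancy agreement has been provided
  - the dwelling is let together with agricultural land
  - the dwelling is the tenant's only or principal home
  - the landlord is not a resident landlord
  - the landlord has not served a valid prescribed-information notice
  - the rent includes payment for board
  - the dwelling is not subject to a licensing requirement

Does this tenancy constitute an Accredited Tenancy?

§9.10 — Eligible Agreement: [the landlord is not a resident landlord? yes] AND [the dwelling is subject to a licensing requirement? no] → not satisfied.
§9.9 — Standard Letting: [the landlord has served a valid prescribed-information notice? no] AND [the deposit has been protected in an approved scheme? yes] AND [the dwelling is subject to a licensing requirement? no] → not satisfied.
§9.3 — Accredited Tenancy: [Eligible Agreement (§9.10)? no] OR [Standard Letting (§9.9)? no] → not satisfied.

No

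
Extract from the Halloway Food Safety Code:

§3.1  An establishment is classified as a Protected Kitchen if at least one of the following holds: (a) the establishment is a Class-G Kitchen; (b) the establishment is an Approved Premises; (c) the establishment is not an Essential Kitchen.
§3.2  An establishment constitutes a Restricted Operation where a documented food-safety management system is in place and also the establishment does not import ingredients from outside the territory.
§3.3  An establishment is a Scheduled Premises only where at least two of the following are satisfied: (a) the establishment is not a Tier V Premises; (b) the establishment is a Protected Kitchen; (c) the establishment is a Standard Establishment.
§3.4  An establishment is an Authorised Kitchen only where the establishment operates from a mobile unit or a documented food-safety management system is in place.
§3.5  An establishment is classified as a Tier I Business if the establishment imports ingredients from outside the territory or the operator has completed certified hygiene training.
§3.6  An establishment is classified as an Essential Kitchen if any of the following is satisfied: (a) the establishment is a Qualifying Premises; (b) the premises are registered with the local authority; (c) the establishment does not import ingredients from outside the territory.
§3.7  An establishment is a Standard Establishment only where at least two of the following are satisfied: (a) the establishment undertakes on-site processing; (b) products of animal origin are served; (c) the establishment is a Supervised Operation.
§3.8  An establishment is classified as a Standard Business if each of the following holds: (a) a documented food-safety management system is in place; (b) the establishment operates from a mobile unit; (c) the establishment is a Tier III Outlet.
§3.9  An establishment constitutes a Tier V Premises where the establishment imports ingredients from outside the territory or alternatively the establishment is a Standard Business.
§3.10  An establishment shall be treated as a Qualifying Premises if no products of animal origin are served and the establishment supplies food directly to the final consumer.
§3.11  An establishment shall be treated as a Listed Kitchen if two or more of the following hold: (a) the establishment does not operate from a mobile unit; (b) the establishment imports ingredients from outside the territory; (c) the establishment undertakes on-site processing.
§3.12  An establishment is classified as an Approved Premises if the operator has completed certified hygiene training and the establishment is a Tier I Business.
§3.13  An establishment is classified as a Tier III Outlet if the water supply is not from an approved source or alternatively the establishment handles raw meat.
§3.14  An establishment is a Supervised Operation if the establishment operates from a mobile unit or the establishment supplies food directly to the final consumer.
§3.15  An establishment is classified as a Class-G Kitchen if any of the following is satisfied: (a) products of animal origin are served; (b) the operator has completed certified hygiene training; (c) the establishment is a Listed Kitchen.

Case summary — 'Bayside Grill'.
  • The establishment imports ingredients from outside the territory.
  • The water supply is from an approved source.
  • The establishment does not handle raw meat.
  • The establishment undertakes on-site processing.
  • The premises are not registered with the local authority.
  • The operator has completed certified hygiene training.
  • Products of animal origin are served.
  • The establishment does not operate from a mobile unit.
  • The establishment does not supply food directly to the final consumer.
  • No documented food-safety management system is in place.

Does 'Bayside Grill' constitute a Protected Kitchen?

Yes

§3.11 — Listed Kitchen: the establishment does not operate from a mobile unit? yes; the establishment imports ingredients from outside the territory? yes; the establishment undertakes on-site processing? yes — 3 of 3 hold (need ≥2) → satisfied.
§3.15 — Class-G Kitchen: [products of animal origin are served? yes] OR [the operator has completed certified hygiene training? yes] OR [Listed Kitchen (§3.11)? yes] → satisfied.
§3.5 — Tier I Business: [the establishment imports ingredients from outside the territory? yes] OR [the operator has completed certified hygiene training? yes] → satisfied.
§3.12 — Approved Premises: [the operator has completed certified hygiene training? yes] AND [Tier I Business (§3.5)? yes] → satisfied.
§3.10 — Qualifying Premises: [no products of animal origin are served? no] AND [the establishment supplies food directly to the final consumer? no] → not satisfied.
§3.6 — Essential Kitchen: [Qualifying Premises (§3.10)? no] OR [the premises are registered with the local authority? no] OR [the establishment does not import ingredients from outside the territory? no] → not satisfied.
§3.1 — Protected Kitchen: [Class-G Kitchen (§3.15)? yes] OR [Approved Premises (§3.12)? yes] OR [not an Essential Kitchen (§3.6)? yes] → satisfied.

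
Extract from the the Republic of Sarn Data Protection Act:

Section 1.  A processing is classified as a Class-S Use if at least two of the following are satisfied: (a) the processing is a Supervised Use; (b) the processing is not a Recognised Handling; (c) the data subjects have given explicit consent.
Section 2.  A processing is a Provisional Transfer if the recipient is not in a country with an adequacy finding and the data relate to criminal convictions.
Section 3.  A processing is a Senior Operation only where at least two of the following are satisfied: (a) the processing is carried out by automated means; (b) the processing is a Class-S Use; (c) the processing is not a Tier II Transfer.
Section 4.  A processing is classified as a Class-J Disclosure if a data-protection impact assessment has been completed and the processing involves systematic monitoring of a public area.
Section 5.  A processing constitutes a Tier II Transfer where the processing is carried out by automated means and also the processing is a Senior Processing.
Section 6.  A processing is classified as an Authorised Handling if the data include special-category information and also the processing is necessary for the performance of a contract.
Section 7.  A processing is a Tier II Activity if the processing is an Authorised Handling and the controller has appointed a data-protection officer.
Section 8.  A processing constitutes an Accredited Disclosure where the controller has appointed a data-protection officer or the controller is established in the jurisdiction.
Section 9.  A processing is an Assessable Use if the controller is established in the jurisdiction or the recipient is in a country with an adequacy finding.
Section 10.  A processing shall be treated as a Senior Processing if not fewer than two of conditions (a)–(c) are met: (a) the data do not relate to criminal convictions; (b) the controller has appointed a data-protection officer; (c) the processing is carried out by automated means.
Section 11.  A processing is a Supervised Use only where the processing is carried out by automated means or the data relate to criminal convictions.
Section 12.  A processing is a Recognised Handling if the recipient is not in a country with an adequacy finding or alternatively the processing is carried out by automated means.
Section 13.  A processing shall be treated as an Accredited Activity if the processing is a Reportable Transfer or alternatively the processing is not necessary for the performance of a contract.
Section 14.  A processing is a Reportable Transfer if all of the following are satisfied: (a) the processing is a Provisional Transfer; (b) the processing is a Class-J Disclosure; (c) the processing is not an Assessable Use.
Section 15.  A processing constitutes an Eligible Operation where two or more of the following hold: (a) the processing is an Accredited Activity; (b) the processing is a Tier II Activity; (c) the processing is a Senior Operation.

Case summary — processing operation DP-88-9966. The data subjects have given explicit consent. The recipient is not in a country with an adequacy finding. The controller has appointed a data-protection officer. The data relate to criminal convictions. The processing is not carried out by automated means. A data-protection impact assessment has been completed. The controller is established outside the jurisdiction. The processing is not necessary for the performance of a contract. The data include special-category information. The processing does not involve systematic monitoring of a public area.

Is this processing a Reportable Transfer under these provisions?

section 2 — Provisional Transfer: [the recipient is not in a country with an adequacy finding? yes] AND [the data relate to criminal convictions? yes] → satisfied.
section 4 — Class-J Disclosure: [a data-protection impact assessment has been completed? yes] AND [the processing involves systematic monitoring of a public area? no] → not satisfied.
section 9 — Assessable Use: [the controller is established in the jurisdiction? no] OR [the recipient is in a country with an adequacy finding? no] → not satisfied.
section 14 — Reportable Transfer: [Provisional Transfer (section 2)? yes] AND [Class-J Disclosure (section 4)? no] AND [not an Assessable Use (section 9)? yes] → not satisfied.

No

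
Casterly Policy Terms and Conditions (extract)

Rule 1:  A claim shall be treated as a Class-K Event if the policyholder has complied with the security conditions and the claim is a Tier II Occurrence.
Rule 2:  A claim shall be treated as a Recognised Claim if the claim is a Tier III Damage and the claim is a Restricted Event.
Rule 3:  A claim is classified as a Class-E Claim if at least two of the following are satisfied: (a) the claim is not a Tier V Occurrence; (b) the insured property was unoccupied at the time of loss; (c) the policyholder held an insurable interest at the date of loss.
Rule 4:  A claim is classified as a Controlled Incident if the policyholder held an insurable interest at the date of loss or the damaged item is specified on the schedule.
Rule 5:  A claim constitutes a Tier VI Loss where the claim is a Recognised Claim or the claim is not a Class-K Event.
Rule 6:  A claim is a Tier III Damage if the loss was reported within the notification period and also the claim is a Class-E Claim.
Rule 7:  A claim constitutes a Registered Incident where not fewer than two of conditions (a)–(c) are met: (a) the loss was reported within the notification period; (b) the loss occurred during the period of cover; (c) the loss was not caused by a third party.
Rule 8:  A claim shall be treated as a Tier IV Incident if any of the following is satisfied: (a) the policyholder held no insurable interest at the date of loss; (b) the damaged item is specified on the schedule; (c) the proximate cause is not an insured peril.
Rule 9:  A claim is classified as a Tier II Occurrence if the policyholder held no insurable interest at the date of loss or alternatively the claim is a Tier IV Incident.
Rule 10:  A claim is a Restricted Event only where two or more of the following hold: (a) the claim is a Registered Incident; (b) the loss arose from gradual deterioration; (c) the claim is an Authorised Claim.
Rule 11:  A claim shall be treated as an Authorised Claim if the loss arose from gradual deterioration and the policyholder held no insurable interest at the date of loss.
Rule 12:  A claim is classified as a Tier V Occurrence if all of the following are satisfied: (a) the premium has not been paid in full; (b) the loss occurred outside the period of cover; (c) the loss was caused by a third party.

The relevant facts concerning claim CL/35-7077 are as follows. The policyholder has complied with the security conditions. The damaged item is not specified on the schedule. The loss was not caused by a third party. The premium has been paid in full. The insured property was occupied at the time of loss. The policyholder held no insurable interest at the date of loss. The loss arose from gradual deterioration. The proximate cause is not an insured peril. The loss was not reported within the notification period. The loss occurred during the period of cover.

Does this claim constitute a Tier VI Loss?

rule 12 — Tier V Occurrence: [the premium has not been paid in full? no] AND [the loss occurred outside the period of cover? no] AND [the loss was caused by a third party? no] → not satisfied.
rule 3 — Class-E Claim: not a Tier V Occurrence (rule 12)? yes; the insured property was unoccupied at the time of loss? no; the policyholder held an insurable interest at the date of loss? no — 1 of 3 hold (need ≥2) → not satisfied.
rule 6 — Tier III Damage: [the loss was reported within the notification period? no] AND [Class-E Claim (rule 3)? no] → not satisfied.
rule 7 — Registered Incident: the loss was reported within the notification period? no; the loss occurred during the period of cover? yes; the loss was not caused by a third party? yes — 2 of 3 hold (need ≥2) → satisfied.
rule 11 — Authorised Claim: [the loss arose from gradual deterioration? yes] AND [the policyholder held no insurable interest at the date of loss? yes] → satisfied.
rule 10 — Restricted Event: Registered Incident (rule 7)? yes; the loss arose from gradual deterioration? yes; Authorised Claim (rule 11)? yes — 3 of 3 hold (need ≥2) → satisfied.
rule 2 — Recognised Claim: [Tier III Damage (rule 6)? no] AND [Restricted Event (rule 10)? yes] → not satisfied.
rule 8 — Tier IV Incident: [the policyholder held no insurable interest at the date of loss? yes] OR [the damaged item is specified on the schedule? no] OR [the proximate cause is not an insured peril? yes] → satisfied.
rule 9 — Tier II Occurrence: [the policyholder held no insurable interest at the date of loss? yes] OR [Tier IV Incident (rule 8)? yes] → satisfied.
rule 1 — Class-K Event: [the policyholder has complied with the security conditions? yes] AND [Tier II Occurrence (rule 9)? yes] → satisfied.
rule 5 — Tier VI Loss: [Recognised Claim (rule 2)? no] OR [not a Class-K Event (rule 1)? no] → not satisfied.

No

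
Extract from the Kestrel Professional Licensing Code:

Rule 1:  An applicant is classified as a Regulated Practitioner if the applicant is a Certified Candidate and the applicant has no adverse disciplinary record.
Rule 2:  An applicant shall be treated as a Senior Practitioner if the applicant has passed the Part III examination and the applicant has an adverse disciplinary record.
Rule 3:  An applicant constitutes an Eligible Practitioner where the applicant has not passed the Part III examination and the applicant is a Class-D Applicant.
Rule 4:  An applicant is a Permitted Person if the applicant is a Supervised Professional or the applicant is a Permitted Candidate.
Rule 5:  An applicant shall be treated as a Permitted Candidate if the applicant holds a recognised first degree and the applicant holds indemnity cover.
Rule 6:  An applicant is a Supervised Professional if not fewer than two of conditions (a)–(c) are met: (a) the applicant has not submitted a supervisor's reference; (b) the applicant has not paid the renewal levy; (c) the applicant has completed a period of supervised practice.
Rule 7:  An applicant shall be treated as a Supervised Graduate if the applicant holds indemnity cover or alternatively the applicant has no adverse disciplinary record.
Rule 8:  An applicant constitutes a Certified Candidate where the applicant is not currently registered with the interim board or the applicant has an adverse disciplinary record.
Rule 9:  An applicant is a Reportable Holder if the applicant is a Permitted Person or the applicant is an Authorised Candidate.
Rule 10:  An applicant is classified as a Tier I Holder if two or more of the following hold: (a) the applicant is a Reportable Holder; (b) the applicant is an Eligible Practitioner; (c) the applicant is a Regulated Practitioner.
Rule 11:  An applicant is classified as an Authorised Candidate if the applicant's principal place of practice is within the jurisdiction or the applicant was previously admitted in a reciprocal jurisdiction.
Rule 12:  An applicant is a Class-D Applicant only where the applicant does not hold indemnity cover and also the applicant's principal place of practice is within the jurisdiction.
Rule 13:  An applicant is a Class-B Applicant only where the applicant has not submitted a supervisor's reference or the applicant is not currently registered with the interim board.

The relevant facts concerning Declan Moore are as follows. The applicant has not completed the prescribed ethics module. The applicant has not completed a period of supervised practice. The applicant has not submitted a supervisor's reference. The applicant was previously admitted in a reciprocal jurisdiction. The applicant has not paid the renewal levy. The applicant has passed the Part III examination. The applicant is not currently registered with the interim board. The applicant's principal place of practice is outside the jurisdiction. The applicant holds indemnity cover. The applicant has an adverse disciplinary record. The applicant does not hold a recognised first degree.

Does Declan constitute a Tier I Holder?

rule 6 — Supervised Professional: the applicant has not submitted a supervisor's reference? yes; the applicant has not paid the renewal levy? yes; the applicant has completed a period of supervised practice? no — 2 of 3 hold (need ≥2) → satisfied.
rule 5 — Permitted Candidate: [the applicant holds a recognised first degree? no] AND [the applicant holds indemnity cover? yes] → not satisfied.
rule 4 — Permitted Person: [Supervised Professional (rule 6)? yes] OR [Permitted Candidate (rule 5)? no] → satisfied.
rule 11 — Authorised Candidate: [the applicant's principal place of practice is within the jurisdiction? no] OR [the applicant was previously admitted in a reciprocal jurisdiction? yes] → satisfied.
rule 9 — Reportable Holder: [Permitted Person (rule 4)? yes] OR [Authorised Candidate (rule 11)? yes] → satisfied.
rule 12 — Class-D Applicant: [the applicant does not hold indemnity cover? no] AND [the applicant's principal place of practice is within the jurisdiction? no] → not satisfied.
rule 3 — Eligible Practitioner: [the applicant has not passed the Part III examination? no] AND [Class-D Applicant (rule 12)? no] → not satisfied.
rule 8 — Certified Candidate: [the applicant is not currently registered with the interim board? yes] OR [the applicant has an adverse disciplinary record? yes] → satisfied.
rule 1 — Regulated Practitioner: [Certified Candidate (rule 8)? yes] AND [the applicant has no adverse disciplinary record? no] → not satisfied.
rule 10 — Tier I Holder: Reportable Holder (rule 9)? yes; Eligible Practitioner (rule 3)? no; Regulated Practitioner (rule 1)? no — 1 of 3 hold (need ≥2) → not satisfied.

No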